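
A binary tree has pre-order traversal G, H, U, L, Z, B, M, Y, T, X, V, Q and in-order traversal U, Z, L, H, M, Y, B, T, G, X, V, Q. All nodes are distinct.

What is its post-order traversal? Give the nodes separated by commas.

Z, L, U, Y, M, T, B, H, Q, V, X, G

The first element of pre-order is the root; it splits in-order into left and right subtrees.
Root G: left subtree has 8 nodes {U, Z, L, H, M, Y, B, T}, right has 3 {X, V, Q}.
  Root H: left subtree has 3 nodes {U, Z, L}, right has 4 {M, Y, B, T}.
    Root U: left subtree has 0 nodes { }, right has 2 {Z, L}.
      Root L: left subtree has 1 node {Z}, right has 0 { }.
    Root B: left subtree has 2 nodes {M, Y}, right has 1 {T}.
      Root M: left subtree has 0 nodes { }, right has 1 {Y}.
  Root X: left subtree has 0 nodes { }, right has 2 {V, Q}.
    Root V: left subtree has 0 nodes { }, right has 1 {Q}.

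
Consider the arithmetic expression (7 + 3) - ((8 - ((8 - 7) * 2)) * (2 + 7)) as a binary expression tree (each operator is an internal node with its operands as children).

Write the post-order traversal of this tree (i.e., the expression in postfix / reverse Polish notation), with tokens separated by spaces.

Post-order on an expression tree gives postfix notation: for each operator, emit left operand, right operand, then the operator.

7 3 + 8 8 7 - 2 * - 2 7 + * -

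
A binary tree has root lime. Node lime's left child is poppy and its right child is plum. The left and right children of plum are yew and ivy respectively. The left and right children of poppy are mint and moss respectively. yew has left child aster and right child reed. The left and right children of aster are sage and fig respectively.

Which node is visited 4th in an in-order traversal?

lime

In-order visits the left subtree, then the node, then the right subtree.
At lime: go left to poppy.
  At poppy: go left to mint.
    mint is a leaf — visit mint.
  Visit poppy.
  At poppy: go right to moss.
    moss is a leaf — visit moss.
Visit lime.
At lime: go right to plum.
  At plum: go left to yew.
    At yew: go left to aster.
      At aster: go left to sage.
        sage is a leaf — visit sage.
      Visit aster.
      At aster: go right to fig.
        fig is a leaf — visit fig.
    Visit yew.
    At yew: go right to reed.
      reed is a leaf — visit reed.
  Visit plum.
  At plum: go right to ivy.
    ivy is a leaf — visit ivy.
Full in-order sequence: mint, poppy, moss, lime, sage, aster, fig, yew, reed, plum, ivy.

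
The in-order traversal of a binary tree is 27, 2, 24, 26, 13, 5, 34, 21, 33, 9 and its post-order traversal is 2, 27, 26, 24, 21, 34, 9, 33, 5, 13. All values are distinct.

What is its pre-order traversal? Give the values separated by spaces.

The last element of post-order is the root; it splits in-order into left and right subtrees.
Root 13: left subtree has 4 nodes {27, 2, 24, 26}, right has 5 {5, 34, 21, 33, 9}.
  Root 24: left subtree has 2 nodes {27, 2}, right has 1 {26}.
    Root 27: left subtree has 0 nodes { }, right has 1 {2}.
  Root 5: left subtree has 0 nodes { }, right has 4 {34, 21, 33, 9}.
    Root 33: left subtree has 2 nodes {34, 21}, right has 1 {9}.
      Root 34: left subtree has 0 nodes { }, right has 1 {21}.

13 24 27 2 26 5 33 34 21 9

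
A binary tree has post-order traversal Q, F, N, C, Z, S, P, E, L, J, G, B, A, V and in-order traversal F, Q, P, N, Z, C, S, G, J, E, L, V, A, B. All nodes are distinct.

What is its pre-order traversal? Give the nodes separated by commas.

The last element of post-order is the root; it splits in-order into left and right subtrees.
Root V: left subtree has 11 nodes {F, Q, P, N, Z, C, S, G, J, E, L}, right has 2 {A, B}.
  Root G: left subtree has 7 nodes {F, Q, P, N, Z, C, S}, right has 3 {J, E, L}.
    Root P: left subtree has 2 nodes {F, Q}, right has 4 {N, Z, C, S}.
      Root F: left subtree has 0 nodes { }, right has 1 {Q}.
      Root S: left subtree has 3 nodes {N, Z, C}, right has 0 { }.
        Root Z: left subtree has 1 node {N}, right has 1 {C}.
    Root J: left subtree has 0 nodes { }, right has 2 {E, L}.
      Root L: left subtree has 1 node {E}, right has 0 { }.
  Root A: left subtree has 0 nodes { }, right has 1 {B}.

V, G, P, F, Q, S, Z, N, C, J, L, E, A, B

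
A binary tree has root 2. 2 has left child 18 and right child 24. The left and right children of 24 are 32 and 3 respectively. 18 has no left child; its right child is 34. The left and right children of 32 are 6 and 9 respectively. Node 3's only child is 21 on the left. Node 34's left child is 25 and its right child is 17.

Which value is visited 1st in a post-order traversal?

Post-order visits the left subtree, then the right subtree, then the node.
At 2: go left to 18.
  At 18: no left child.
  At 18: go right to 34.
    At 34: go left to 25.
      25 is a leaf — visit 25.
    At 34: go right to 17.
      17 is a leaf — visit 17.
    Visit 34.
  Visit 18.
At 2: go right to 24.
  At 24: go left to 32.
    At 32: go left to 6.
      6 is a leaf — visit 6.
    At 32: go right to 9.
      9 is a leaf — visit 9.
    Visit 32.
  At 24: go right to 3.
    At 3: go left to 21.
      21 is a leaf — visit 21.
    At 3: no right child.
    Visit 3.
  Visit 24.
Visit 2.
Full post-order sequence: 25, 17, 34, 18, 6, 9, 32, 21, 3, 24, 2.

25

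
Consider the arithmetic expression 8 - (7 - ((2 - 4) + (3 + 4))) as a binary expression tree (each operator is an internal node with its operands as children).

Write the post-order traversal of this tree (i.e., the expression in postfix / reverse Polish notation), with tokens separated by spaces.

8 7 2 4 - 3 4 + + - -

Post-order on an expression tree gives postfix notation: for each operator, emit left operand, right operand, then the operator.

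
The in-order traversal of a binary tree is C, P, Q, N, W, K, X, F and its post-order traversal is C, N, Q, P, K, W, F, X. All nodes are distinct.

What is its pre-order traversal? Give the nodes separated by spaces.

X W P C Q N K F

The last element of post-order is the root; it splits in-order into left and right subtrees.
Root X: left subtree has 6 nodes {C, P, Q, N, W, K}, right has 1 {F}.
  Root W: left subtree has 4 nodes {C, P, Q, N}, right has 1 {K}.
    Root P: left subtree has 1 node {C}, right has 2 {Q, N}.
      Root Q: left subtree has 0 nodes { }, right has 1 {N}.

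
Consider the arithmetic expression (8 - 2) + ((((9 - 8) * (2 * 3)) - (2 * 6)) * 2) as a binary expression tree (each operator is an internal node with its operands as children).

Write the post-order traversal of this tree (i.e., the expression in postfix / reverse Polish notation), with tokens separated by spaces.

8 2 - 9 8 - 2 3 * * 2 6 * - 2 * +

Post-order on an expression tree gives postfix notation: for each operator, emit left operand, right operand, then the operator.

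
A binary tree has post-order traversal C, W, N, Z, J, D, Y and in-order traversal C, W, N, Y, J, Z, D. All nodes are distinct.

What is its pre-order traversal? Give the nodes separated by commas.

Y, N, W, C, D, J, Z

The last element of post-order is the root; it splits in-order into left and right subtrees.
Root Y: left subtree has 3 nodes {C, W, N}, right has 3 {J, Z, D}.
  Root N: left subtree has 2 nodes {C, W}, right has 0 { }.
    Root W: left subtree has 1 node {C}, right has 0 { }.
  Root D: left subtree has 2 nodes {J, Z}, right has 0 { }.
    Root J: left subtree has 0 nodes { }, right has 1 {Z}.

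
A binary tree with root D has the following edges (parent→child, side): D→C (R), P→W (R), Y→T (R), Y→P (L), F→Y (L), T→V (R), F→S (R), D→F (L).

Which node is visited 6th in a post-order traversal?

Post-order visits the left subtree, then the right subtree, then the node.
At D: go left to F.
  At F: go left to Y.
    At Y: go left to P.
      At P: no left child.
      At P: go right to W.
        W is a leaf — visit W.
      Visit P.
    At Y: go right to T.
      At T: no left child.
      At T: go right to V.
        V is a leaf — visit V.
      Visit T.
    Visit Y.
  At F: go right to S.
    S is a leaf — visit S.
  Visit F.
At D: go right to C.
  C is a leaf — visit C.
Visit D.
Full post-order sequence: W, P, V, T, Y, S, F, C, D.

S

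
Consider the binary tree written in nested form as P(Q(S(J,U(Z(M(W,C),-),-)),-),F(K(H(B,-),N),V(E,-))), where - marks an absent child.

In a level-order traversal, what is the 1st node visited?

P

Level-order visits nodes level by level from the root, left to right within each level.
Level 0: P
Level 1: Q, F
Level 2: S, K, V
Level 3: J, U, H, N, E
Level 4: Z, B
Level 5: M
Level 6: W, C
Full level-order sequence: P, Q, F, S, K, V, J, U, H, N, E, Z, B, M, W, C.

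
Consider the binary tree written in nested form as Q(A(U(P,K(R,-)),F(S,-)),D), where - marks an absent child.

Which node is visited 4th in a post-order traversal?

U

Post-order visits the left subtree, then the right subtree, then the node.
At Q: go left to A.
  At A: go left to U.
    At U: go left to P.
      P is a leaf — visit P.
    At U: go right to K.
      At K: go left to R.
        R is a leaf — visit R.
      At K: no right child.
      Visit K.
    Visit U.
  At A: go right to F.
    At F: go left to S.
      S is a leaf — visit S.
    At F: no right child.
    Visit F.
  Visit A.
At Q: go right to D.
  D is a leaf — visit D.
Visit Q.
Full post-order sequence: P, R, K, U, S, F, A, D, Q.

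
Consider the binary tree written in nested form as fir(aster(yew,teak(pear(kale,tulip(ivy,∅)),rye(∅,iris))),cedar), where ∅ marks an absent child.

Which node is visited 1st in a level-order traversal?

fir

Level-order visits nodes level by level from the root, left to right within each level.
Level 0: fir
Level 1: aster, cedar
Level 2: yew, teak
Level 3: pear, rye
Level 4: kale, tulip, iris
Level 5: ivy
Full level-order sequence: fir, aster, cedar, yew, teak, pear, rye, kale, tulip, iris, ivy.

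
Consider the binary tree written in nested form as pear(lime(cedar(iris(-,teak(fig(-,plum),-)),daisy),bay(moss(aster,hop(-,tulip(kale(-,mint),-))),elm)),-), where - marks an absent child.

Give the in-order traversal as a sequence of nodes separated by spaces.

iris fig plum teak cedar daisy lime aster moss hop kale mint tulip bay elm pear

In-order visits the left subtree, then the node, then the right subtree.
At pear: go left to lime.
  At lime: go left to cedar.
    At cedar: go left to iris.
      At iris: no left child.
      Visit iris.
      At iris: go right to teak.
        At teak: go left to fig.
          At fig: no left child.
          Visit fig.
          At fig: go right to plum.
            plum is a leaf — visit plum.
        Visit teak.
        At teak: no right child.
    Visit cedar.
    At cedar: go right to daisy.
      daisy is a leaf — visit daisy.
  Visit lime.
  At lime: go right to bay.
    At bay: go left to moss.
      At moss: go left to aster.
        aster is a leaf — visit aster.
      Visit moss.
      At moss: go right to hop.
        At hop: no left child.
        Visit hop.
        At hop: go right to tulip.
          At tulip: go left to kale.
            At kale: no left child.
            Visit kale.
            At kale: go right to mint.
              mint is a leaf — visit mint.
          Visit tulip.
          At tulip: no right child.
    Visit bay.
    At bay: go right to elm.
      elm is a leaf — visit elm.
Visit pear.
At pear: no right child.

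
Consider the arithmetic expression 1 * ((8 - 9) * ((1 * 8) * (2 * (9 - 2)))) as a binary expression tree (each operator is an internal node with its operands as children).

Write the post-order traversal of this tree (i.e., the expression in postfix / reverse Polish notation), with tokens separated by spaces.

Post-order on an expression tree gives postfix notation: for each operator, emit left operand, right operand, then the operator.

1 8 9 - 1 8 * 2 9 2 - * * * *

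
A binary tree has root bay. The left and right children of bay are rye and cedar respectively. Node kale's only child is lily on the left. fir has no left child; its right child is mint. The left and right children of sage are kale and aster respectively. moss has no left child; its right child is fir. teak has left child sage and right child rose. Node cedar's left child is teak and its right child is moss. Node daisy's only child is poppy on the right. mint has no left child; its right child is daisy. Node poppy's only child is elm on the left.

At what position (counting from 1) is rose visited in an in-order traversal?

In-order visits the left subtree, then the node, then the right subtree.
At bay: go left to rye.
  rye is a leaf — visit rye.
Visit bay.
At bay: go right to cedar.
  At cedar: go left to teak.
    At teak: go left to sage.
      At sage: go left to kale.
        At kale: go left to lily.
          lily is a leaf — visit lily.
        Visit kale.
        At kale: no right child.
      Visit sage.
      At sage: go right to aster.
        aster is a leaf — visit aster.
    Visit teak.
    At teak: go right to rose.
      rose is a leaf — visit rose.
  Visit cedar.
  At cedar: go right to moss.
    At moss: no left child.
    Visit moss.
    At moss: go right to fir.
      At fir: no left child.
      Visit fir.
      At fir: go right to mint.
        At mint: no left child.
        Visit mint.
        At mint: go right to daisy.
          At daisy: no left child.
          Visit daisy.
          At daisy: go right to poppy.
            At poppy: go left to elm.
              elm is a leaf — visit elm.
            Visit poppy.
            At poppy: no right child.
Full in-order sequence: rye, bay, lily, kale, sage, aster, teak, rose, cedar, moss, fir, mint, daisy, elm, poppy.

8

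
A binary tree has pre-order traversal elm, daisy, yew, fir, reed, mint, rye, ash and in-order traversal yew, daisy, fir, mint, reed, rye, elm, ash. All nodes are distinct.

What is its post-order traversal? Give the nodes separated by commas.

yew, mint, rye, reed, fir, daisy, ash, elm

The first element of pre-order is the root; it splits in-order into left and right subtrees.
Root elm: left subtree has 6 nodes {yew, daisy, fir, mint, reed, rye}, right has 1 {ash}.
  Root daisy: left subtree has 1 node {yew}, right has 4 {fir, mint, reed, rye}.
    Root fir: left subtree has 0 nodes { }, right has 3 {mint, reed, rye}.
      Root reed: left subtree has 1 node {mint}, right has 1 {rye}.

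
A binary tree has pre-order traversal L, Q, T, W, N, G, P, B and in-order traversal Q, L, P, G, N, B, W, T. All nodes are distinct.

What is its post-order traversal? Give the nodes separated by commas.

Q, P, G, B, N, W, T, L

The first element of pre-order is the root; it splits in-order into left and right subtrees.
Root L: left subtree has 1 node {Q}, right has 6 {P, G, N, B, W, T}.
  Root T: left subtree has 5 nodes {P, G, N, B, W}, right has 0 { }.
    Root W: left subtree has 4 nodes {P, G, N, B}, right has 0 { }.
      Root N: left subtree has 2 nodes {P, G}, right has 1 {B}.
        Root G: left subtree has 1 node {P}, right has 0 { }.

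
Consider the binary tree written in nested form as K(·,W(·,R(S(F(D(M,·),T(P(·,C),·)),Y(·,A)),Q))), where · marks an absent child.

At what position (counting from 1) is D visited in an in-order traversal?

In-order visits the left subtree, then the node, then the right subtree.
At K: no left child.
Visit K.
At K: go right to W.
  At W: no left child.
  Visit W.
  At W: go right to R.
    At R: go left to S.
      At S: go left to F.
        At F: go left to D.
          At D: go left to M.
            M is a leaf — visit M.
          Visit D.
          At D: no right child.
        Visit F.
        At F: go right to T.
          At T: go left to P.
            At P: no left child.
            Visit P.
            At P: go right to C.
              C is a leaf — visit C.
          Visit T.
          At T: no right child.
      Visit S.
      At S: go right to Y.
        At Y: no left child.
        Visit Y.
        At Y: go right to A.
          A is a leaf — visit A.
    Visit R.
    At R: go right to Q.
      Q is a leaf — visit Q.
Full in-order sequence: K, W, M, D, F, P, C, T, S, Y, A, R, Q.

4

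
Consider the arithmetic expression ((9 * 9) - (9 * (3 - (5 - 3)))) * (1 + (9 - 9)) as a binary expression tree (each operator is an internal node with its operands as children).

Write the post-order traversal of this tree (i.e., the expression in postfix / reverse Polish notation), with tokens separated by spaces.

9 9 * 9 3 5 3 - - * - 1 9 9 - + *

Post-order on an expression tree gives postfix notation: for each operator, emit left operand, right operand, then the operator.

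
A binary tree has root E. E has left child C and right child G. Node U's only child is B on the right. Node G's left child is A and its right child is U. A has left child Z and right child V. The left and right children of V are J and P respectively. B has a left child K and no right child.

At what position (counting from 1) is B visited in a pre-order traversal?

10

Pre-order visits the node, then its left subtree, then its right subtree.
Visit E.
At E: go left to C.
  C is a leaf — visit C.
At E: go right to G.
  Visit G.
  At G: go left to A.
    Visit A.
    At A: go left to Z.
      Z is a leaf — visit Z.
    At A: go right to V.
      Visit V.
      At V: go left to J.
        J is a leaf — visit J.
      At V: go right to P.
        P is a leaf — visit P.
  At G: go right to U.
    Visit U.
    At U: no left child.
    At U: go right to B.
      Visit B.
      At B: go left to K.
        K is a leaf — visit K.
      At B: no right child.
Full pre-order sequence: E, C, G, A, Z, V, J, P, U, B, K.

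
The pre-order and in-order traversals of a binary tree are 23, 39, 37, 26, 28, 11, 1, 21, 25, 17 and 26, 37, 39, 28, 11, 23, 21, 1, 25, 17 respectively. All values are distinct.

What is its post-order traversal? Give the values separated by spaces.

The first element of pre-order is the root; it splits in-order into left and right subtrees.
Root 23: left subtree has 5 nodes {26, 37, 39, 28, 11}, right has 4 {21, 1, 25, 17}.
  Root 39: left subtree has 2 nodes {26, 37}, right has 2 {28, 11}.
    Root 37: left subtree has 1 node {26}, right has 0 { }.
    Root 28: left subtree has 0 nodes { }, right has 1 {11}.
  Root 1: left subtree has 1 node {21}, right has 2 {25, 17}.
    Root 25: left subtree has 0 nodes { }, right has 1 {17}.

26 37 11 28 39 21 17 25 1 23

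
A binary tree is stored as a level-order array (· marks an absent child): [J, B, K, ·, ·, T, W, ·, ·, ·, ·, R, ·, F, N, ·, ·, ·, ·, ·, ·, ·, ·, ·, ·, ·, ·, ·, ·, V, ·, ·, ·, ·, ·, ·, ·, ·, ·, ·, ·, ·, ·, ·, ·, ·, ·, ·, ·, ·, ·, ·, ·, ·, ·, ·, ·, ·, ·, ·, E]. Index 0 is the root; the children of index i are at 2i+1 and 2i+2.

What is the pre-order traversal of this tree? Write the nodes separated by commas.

Pre-order visits the node, then its left subtree, then its right subtree.
Visit J.
At J: go left to B.
  B is a leaf — visit B.
At J: go right to K.
  Visit K.
  At K: go left to T.
    Visit T.
    At T: go left to R.
      R is a leaf — visit R.
    At T: no right child.
  At K: go right to W.
    Visit W.
    At W: go left to F.
      F is a leaf — visit F.
    At W: go right to N.
      Visit N.
      At N: go left to V.
        Visit V.
        At V: no left child.
        At V: go right to E.
          E is a leaf — visit E.
      At N: no right child.

J, B, K, T, R, W, F, N, V, E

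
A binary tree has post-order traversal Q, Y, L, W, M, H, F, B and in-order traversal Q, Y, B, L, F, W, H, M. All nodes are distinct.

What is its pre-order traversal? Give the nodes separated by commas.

B, Y, Q, F, L, H, W, M

The last element of post-order is the root; it splits in-order into left and right subtrees.
Root B: left subtree has 2 nodes {Q, Y}, right has 5 {L, F, W, H, M}.
  Root Y: left subtree has 1 node {Q}, right has 0 { }.
  Root F: left subtree has 1 node {L}, right has 3 {W, H, M}.
    Root H: left subtree has 1 node {W}, right has 1 {M}.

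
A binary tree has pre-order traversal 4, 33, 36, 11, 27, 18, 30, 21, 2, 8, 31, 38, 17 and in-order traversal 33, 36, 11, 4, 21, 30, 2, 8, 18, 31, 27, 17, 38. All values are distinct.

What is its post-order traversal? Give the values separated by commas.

11, 36, 33, 21, 8, 2, 30, 31, 18, 17, 38, 27, 4

The first element of pre-order is the root; it splits in-order into left and right subtrees.
Root 4: left subtree has 3 nodes {33, 36, 11}, right has 9 {21, 30, 2, 8, 18, 31, 27, 17, 38}.
  Root 33: left subtree has 0 nodes { }, right has 2 {36, 11}.
    Root 36: left subtree has 0 nodes { }, right has 1 {11}.
  Root 27: left subtree has 6 nodes {21, 30, 2, 8, 18, 31}, right has 2 {17, 38}.
    Root 18: left subtree has 4 nodes {21, 30, 2, 8}, right has 1 {31}.
      Root 30: left subtree has 1 node {21}, right has 2 {2, 8}.
        Root 2: left subtree has 0 nodes { }, right has 1 {8}.
    Root 38: left subtree has 1 node {17}, right has 0 { }.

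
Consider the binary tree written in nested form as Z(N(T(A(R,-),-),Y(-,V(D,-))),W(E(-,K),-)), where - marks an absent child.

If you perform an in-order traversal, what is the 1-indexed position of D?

6

In-order visits the left subtree, then the node, then the right subtree.
At Z: go left to N.
  At N: go left to T.
    At T: go left to A.
      At A: go left to R.
        R is a leaf — visit R.
      Visit A.
      At A: no right child.
    Visit T.
    At T: no right child.
  Visit N.
  At N: go right to Y.
    At Y: no left child.
    Visit Y.
    At Y: go right to V.
      At V: go left to D.
        D is a leaf — visit D.
      Visit V.
      At V: no right child.
Visit Z.
At Z: go right to W.
  At W: go left to E.
    At E: no left child.
    Visit E.
    At E: go right to K.
      K is a leaf — visit K.
  Visit W.
  At W: no right child.
Full in-order sequence: R, A, T, N, Y, D, V, Z, E, K, W.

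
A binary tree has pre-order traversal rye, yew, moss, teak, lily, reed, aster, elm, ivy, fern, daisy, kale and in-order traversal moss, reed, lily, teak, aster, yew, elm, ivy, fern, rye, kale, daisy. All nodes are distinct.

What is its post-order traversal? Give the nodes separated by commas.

The first element of pre-order is the root; it splits in-order into left and right subtrees.
Root rye: left subtree has 9 nodes {moss, reed, lily, teak, aster, yew, elm, ivy, fern}, right has 2 {kale, daisy}.
  Root yew: left subtree has 5 nodes {moss, reed, lily, teak, aster}, right has 3 {elm, ivy, fern}.
    Root moss: left subtree has 0 nodes { }, right has 4 {reed, lily, teak, aster}.
      Root teak: left subtree has 2 nodes {reed, lily}, right has 1 {aster}.
        Root lily: left subtree has 1 node {reed}, right has 0 { }.
    Root elm: left subtree has 0 nodes { }, right has 2 {ivy, fern}.
      Root ivy: left subtree has 0 nodes { }, right has 1 {fern}.
  Root daisy: left subtree has 1 node {kale}, right has 0 { }.

reed, lily, aster, teak, moss, fern, ivy, elm, yew, kale, daisy, rye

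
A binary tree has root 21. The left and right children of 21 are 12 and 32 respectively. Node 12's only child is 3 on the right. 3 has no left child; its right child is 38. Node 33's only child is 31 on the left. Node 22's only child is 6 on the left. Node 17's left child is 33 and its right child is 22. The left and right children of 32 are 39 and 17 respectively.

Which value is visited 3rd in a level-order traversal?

32

Level-order visits nodes level by level from the root, left to right within each level.
Level 0: 21
Level 1: 12, 32
Level 2: 3, 39, 17
Level 3: 38, 33, 22
Level 4: 31, 6
Full level-order sequence: 21, 12, 32, 3, 39, 17, 38, 33, 22, 31, 6.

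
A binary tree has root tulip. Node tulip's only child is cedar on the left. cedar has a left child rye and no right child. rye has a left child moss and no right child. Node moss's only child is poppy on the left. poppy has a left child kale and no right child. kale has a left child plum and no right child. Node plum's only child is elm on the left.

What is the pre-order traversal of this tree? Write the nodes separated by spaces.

tulip cedar rye moss poppy kale plum elm

Pre-order visits the node, then its left subtree, then its right subtree.
Visit tulip.
At tulip: go left to cedar.
  Visit cedar.
  At cedar: go left to rye.
    Visit rye.
    At rye: go left to moss.
      Visit moss.
      At moss: go left to poppy.
        Visit poppy.
        At poppy: go left to kale.
          Visit kale.
          At kale: go left to plum.
            Visit plum.
            At plum: go left to elm.
              elm is a leaf — visit elm.
            At plum: no right child.
          At kale: no right child.
        At poppy: no right child.
      At moss: no right child.
    At rye: no right child.
  At cedar: no right child.
At tulip: no right child.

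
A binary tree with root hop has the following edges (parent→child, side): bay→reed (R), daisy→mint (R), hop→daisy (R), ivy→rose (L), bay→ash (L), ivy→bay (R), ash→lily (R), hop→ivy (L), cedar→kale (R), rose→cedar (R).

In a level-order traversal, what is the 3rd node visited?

daisy

Level-order visits nodes level by level from the root, left to right within each level.
Level 0: hop
Level 1: ivy, daisy
Level 2: rose, bay, mint
Level 3: cedar, ash, reed
Level 4: kale, lily
Full level-order sequence: hop, ivy, daisy, rose, bay, mint, cedar, ash, reed, kale, lily.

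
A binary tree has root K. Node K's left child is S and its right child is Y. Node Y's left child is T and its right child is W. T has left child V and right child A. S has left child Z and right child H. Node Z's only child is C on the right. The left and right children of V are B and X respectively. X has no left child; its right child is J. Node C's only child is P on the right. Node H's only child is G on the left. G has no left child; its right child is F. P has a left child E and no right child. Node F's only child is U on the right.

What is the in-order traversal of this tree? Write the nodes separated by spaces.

In-order visits the left subtree, then the node, then the right subtree.
At K: go left to S.
  At S: go left to Z.
    At Z: no left child.
    Visit Z.
    At Z: go right to C.
      At C: no left child.
      Visit C.
      At C: go right to P.
        At P: go left to E.
          E is a leaf — visit E.
        Visit P.
        At P: no right child.
  Visit S.
  At S: go right to H.
    At H: go left to G.
      At G: no left child.
      Visit G.
      At G: go right to F.
        At F: no left child.
        Visit F.
        At F: go right to U.
          U is a leaf — visit U.
    Visit H.
    At H: no right child.
Visit K.
At K: go right to Y.
  At Y: go left to T.
    At T: go left to V.
      At V: go left to B.
        B is a leaf — visit B.
      Visit V.
      At V: go right to X.
        At X: no left child.
        Visit X.
        At X: go right to J.
          J is a leaf — visit J.
    Visit T.
    At T: go right to A.
      A is a leaf — visit A.
  Visit Y.
  At Y: go right to W.
    W is a leaf — visit W.

Z C E P S G F U H K B V X J T A Y W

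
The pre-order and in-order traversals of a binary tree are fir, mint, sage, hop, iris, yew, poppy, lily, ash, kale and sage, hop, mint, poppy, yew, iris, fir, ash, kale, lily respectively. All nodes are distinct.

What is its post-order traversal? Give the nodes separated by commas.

hop, sage, poppy, yew, iris, mint, kale, ash, lily, fir

The first element of pre-order is the root; it splits in-order into left and right subtrees.
Root fir: left subtree has 6 nodes {sage, hop, mint, poppy, yew, iris}, right has 3 {ash, kale, lily}.
  Root mint: left subtree has 2 nodes {sage, hop}, right has 3 {poppy, yew, iris}.
    Root sage: left subtree has 0 nodes { }, right has 1 {hop}.
    Root iris: left subtree has 2 nodes {poppy, yew}, right has 0 { }.
      Root yew: left subtree has 1 node {poppy}, right has 0 { }.
  Root lily: left subtree has 2 nodes {ash, kale}, right has 0 { }.
    Root ash: left subtree has 0 nodes { }, right has 1 {kale}.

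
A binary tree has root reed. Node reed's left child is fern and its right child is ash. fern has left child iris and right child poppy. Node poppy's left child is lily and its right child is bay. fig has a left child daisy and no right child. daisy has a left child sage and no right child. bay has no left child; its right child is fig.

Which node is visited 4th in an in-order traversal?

poppy

In-order visits the left subtree, then the node, then the right subtree.
At reed: go left to fern.
  At fern: go left to iris.
    iris is a leaf — visit iris.
  Visit fern.
  At fern: go right to poppy.
    At poppy: go left to lily.
      lily is a leaf — visit lily.
    Visit poppy.
    At poppy: go right to bay.
      At bay: no left child.
      Visit bay.
      At bay: go right to fig.
        At fig: go left to daisy.
          At daisy: go left to sage.
            sage is a leaf — visit sage.
          Visit daisy.
          At daisy: no right child.
        Visit fig.
        At fig: no right child.
Visit reed.
At reed: go right to ash.
  ash is a leaf — visit ash.
Full in-order sequence: iris, fern, lily, poppy, bay, sage, daisy, fig, reed, ash.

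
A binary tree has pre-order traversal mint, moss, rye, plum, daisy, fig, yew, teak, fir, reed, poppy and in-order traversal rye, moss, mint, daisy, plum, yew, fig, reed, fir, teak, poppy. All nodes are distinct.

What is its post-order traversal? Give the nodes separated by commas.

The first element of pre-order is the root; it splits in-order into left and right subtrees.
Root mint: left subtree has 2 nodes {rye, moss}, right has 8 {daisy, plum, yew, fig, reed, fir, teak, poppy}.
  Root moss: left subtree has 1 node {rye}, right has 0 { }.
  Root plum: left subtree has 1 node {daisy}, right has 6 {yew, fig, reed, fir, teak, poppy}.
    Root fig: left subtree has 1 node {yew}, right has 4 {reed, fir, teak, poppy}.
      Root teak: left subtree has 2 nodes {reed, fir}, right has 1 {poppy}.
        Root fir: left subtree has 1 node {reed}, right has 0 { }.

rye, moss, daisy, yew, reed, fir, poppy, teak, fig, plum, mint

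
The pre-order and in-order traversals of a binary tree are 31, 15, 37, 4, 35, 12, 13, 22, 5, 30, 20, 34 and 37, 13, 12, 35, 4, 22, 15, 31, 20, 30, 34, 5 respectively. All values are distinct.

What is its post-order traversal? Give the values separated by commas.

13, 12, 35, 22, 4, 37, 15, 20, 34, 30, 5, 31

The first element of pre-order is the root; it splits in-order into left and right subtrees.
Root 31: left subtree has 7 nodes {37, 13, 12, 35, 4, 22, 15}, right has 4 {20, 30, 34, 5}.
  Root 15: left subtree has 6 nodes {37, 13, 12, 35, 4, 22}, right has 0 { }.
    Root 37: left subtree has 0 nodes { }, right has 5 {13, 12, 35, 4, 22}.
      Root 4: left subtree has 3 nodes {13, 12, 35}, right has 1 {22}.
        Root 35: left subtree has 2 nodes {13, 12}, right has 0 { }.
          Root 12: left subtree has 1 node {13}, right has 0 { }.
  Root 5: left subtree has 3 nodes {20, 30, 34}, right has 0 { }.
    Root 30: left subtree has 1 node {20}, right has 1 {34}.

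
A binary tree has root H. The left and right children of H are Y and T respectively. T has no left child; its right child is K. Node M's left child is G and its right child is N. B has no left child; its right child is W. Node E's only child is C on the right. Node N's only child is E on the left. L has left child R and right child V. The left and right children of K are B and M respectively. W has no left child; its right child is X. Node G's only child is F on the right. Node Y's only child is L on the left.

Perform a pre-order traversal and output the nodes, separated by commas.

H, Y, L, R, V, T, K, B, W, X, M, G, F, N, E, C

Pre-order visits the node, then its left subtree, then its right subtree.
Visit H.
At H: go left to Y.
  Visit Y.
  At Y: go left to L.
    Visit L.
    At L: go left to R.
      R is a leaf — visit R.
    At L: go right to V.
      V is a leaf — visit V.
  At Y: no right child.
At H: go right to T.
  Visit T.
  At T: no left child.
  At T: go right to K.
    Visit K.
    At K: go left to B.
      Visit B.
      At B: no left child.
      At B: go right to W.
        Visit W.
        At W: no left child.
        At W: go right to X.
          X is a leaf — visit X.
    At K: go right to M.
      Visit M.
      At M: go left to G.
        Visit G.
        At G: no left child.
        At G: go right to F.
          F is a leaf — visit F.
      At M: go right to N.
        Visit N.
        At N: go left to E.
          Visit E.
          At E: no left child.
          At E: go right to C.
            C is a leaf — visit C.
        At N: no right child.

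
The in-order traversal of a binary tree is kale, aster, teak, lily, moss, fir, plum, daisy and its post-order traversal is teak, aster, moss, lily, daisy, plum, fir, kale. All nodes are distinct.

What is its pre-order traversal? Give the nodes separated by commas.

The last element of post-order is the root; it splits in-order into left and right subtrees.
Root kale: left subtree has 0 nodes { }, right has 7 {aster, teak, lily, moss, fir, plum, daisy}.
  Root fir: left subtree has 4 nodes {aster, teak, lily, moss}, right has 2 {plum, daisy}.
    Root lily: left subtree has 2 nodes {aster, teak}, right has 1 {moss}.
      Root aster: left subtree has 0 nodes { }, right has 1 {teak}.
    Root plum: left subtree has 0 nodes { }, right has 1 {daisy}.

kale, fir, lily, aster, teak, moss, plum, daisy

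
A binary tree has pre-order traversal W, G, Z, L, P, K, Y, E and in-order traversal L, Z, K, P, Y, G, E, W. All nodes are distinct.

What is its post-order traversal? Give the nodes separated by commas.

The first element of pre-order is the root; it splits in-order into left and right subtrees.
Root W: left subtree has 7 nodes {L, Z, K, P, Y, G, E}, right has 0 { }.
  Root G: left subtree has 5 nodes {L, Z, K, P, Y}, right has 1 {E}.
    Root Z: left subtree has 1 node {L}, right has 3 {K, P, Y}.
      Root P: left subtree has 1 node {K}, right has 1 {Y}.

L, K, Y, P, Z, E, G, W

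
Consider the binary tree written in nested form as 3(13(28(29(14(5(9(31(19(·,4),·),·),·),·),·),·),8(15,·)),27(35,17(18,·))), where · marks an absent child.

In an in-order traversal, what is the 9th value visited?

13

In-order visits the left subtree, then the node, then the right subtree.
At 3: go left to 13.
  At 13: go left to 28.
    At 28: go left to 29.
      At 29: go left to 14.
        At 14: go left to 5.
          At 5: go left to 9.
            At 9: go left to 31.
              At 31: go left to 19.
                At 19: no left child.
                Visit 19.
                At 19: go right to 4.
                  4 is a leaf — visit 4.
              Visit 31.
              At 31: no right child.
            Visit 9.
            At 9: no right child.
          Visit 5.
          At 5: no right child.
        Visit 14.
        At 14: no right child.
      Visit 29.
      At 29: no right child.
    Visit 28.
    At 28: no right child.
  Visit 13.
  At 13: go right to 8.
    At 8: go left to 15.
      15 is a leaf — visit 15.
    Visit 8.
    At 8: no right child.
Visit 3.
At 3: go right to 27.
  At 27: go left to 35.
    35 is a leaf — visit 35.
  Visit 27.
  At 27: go right to 17.
    At 17: go left to 18.
      18 is a leaf — visit 18.
    Visit 17.
    At 17: no right child.
Full in-order sequence: 19, 4, 31, 9, 5, 14, 29, 28, 13, 15, 8, 3, 35, 27, 18, 17.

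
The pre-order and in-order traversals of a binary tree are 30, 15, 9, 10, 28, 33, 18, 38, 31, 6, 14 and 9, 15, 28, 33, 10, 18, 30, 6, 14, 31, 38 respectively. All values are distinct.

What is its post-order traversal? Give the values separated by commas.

9, 33, 28, 18, 10, 15, 14, 6, 31, 38, 30

The first element of pre-order is the root; it splits in-order into left and right subtrees.
Root 30: left subtree has 6 nodes {9, 15, 28, 33, 10, 18}, right has 4 {6, 14, 31, 38}.
  Root 15: left subtree has 1 node {9}, right has 4 {28, 33, 10, 18}.
    Root 10: left subtree has 2 nodes {28, 33}, right has 1 {18}.
      Root 28: left subtree has 0 nodes { }, right has 1 {33}.
  Root 38: left subtree has 3 nodes {6, 14, 31}, right has 0 { }.
    Root 31: left subtree has 2 nodes {6, 14}, right has 0 { }.
      Root 6: left subtree has 0 nodes { }, right has 1 {14}.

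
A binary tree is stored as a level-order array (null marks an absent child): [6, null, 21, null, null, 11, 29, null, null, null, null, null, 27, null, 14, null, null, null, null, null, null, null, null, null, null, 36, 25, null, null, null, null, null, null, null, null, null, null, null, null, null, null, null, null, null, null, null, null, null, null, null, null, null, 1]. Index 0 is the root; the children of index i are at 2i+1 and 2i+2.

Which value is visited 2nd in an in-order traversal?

In-order visits the left subtree, then the node, then the right subtree.
At 6: no left child.
Visit 6.
At 6: go right to 21.
  At 21: go left to 11.
    At 11: no left child.
    Visit 11.
    At 11: go right to 27.
      At 27: go left to 36.
        At 36: no left child.
        Visit 36.
        At 36: go right to 1.
          1 is a leaf — visit 1.
      Visit 27.
      At 27: go right to 25.
        25 is a leaf — visit 25.
  Visit 21.
  At 21: go right to 29.
    At 29: no left child.
    Visit 29.
    At 29: go right to 14.
      14 is a leaf — visit 14.
Full in-order sequence: 6, 11, 36, 1, 27, 25, 21, 29, 14.

11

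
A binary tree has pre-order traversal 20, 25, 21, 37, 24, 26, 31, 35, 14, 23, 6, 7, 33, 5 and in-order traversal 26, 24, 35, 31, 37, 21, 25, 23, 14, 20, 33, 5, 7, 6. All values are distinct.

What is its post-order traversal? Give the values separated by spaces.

26 35 31 24 37 21 23 14 25 5 33 7 6 20

The first element of pre-order is the root; it splits in-order into left and right subtrees.
Root 20: left subtree has 9 nodes {26, 24, 35, 31, 37, 21, 25, 23, 14}, right has 4 {33, 5, 7, 6}.
  Root 25: left subtree has 6 nodes {26, 24, 35, 31, 37, 21}, right has 2 {23, 14}.
    Root 21: left subtree has 5 nodes {26, 24, 35, 31, 37}, right has 0 { }.
      Root 37: left subtree has 4 nodes {26, 24, 35, 31}, right has 0 { }.
        Root 24: left subtree has 1 node {26}, right has 2 {35, 31}.
          Root 31: left subtree has 1 node {35}, right has 0 { }.
    Root 14: left subtree has 1 node {23}, right has 0 { }.
  Root 6: left subtree has 3 nodes {33, 5, 7}, right has 0 { }.
    Root 7: left subtree has 2 nodes {33, 5}, right has 0 { }.
      Root 33: left subtree has 0 nodes { }, right has 1 {5}.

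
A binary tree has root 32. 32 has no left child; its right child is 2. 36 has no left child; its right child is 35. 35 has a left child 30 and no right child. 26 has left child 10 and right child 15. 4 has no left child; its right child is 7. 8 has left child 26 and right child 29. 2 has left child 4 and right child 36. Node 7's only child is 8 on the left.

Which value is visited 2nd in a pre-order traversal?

Pre-order visits the node, then its left subtree, then its right subtree.
Visit 32.
At 32: no left child.
At 32: go right to 2.
  Visit 2.
  At 2: go left to 4.
    Visit 4.
    At 4: no left child.
    At 4: go right to 7.
      Visit 7.
      At 7: go left to 8.
        Visit 8.
        At 8: go left to 26.
          Visit 26.
          At 26: go left to 10.
            10 is a leaf — visit 10.
          At 26: go right to 15.
            15 is a leaf — visit 15.
        At 8: go right to 29.
          29 is a leaf — visit 29.
      At 7: no right child.
  At 2: go right to 36.
    Visit 36.
    At 36: no left child.
    At 36: go right to 35.
      Visit 35.
      At 35: go left to 30.
        30 is a leaf — visit 30.
      At 35: no right child.
Full pre-order sequence: 32, 2, 4, 7, 8, 26, 10, 15, 29, 36, 35, 30.

2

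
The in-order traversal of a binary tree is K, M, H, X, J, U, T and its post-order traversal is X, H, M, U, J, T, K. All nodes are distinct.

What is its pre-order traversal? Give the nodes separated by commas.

K, T, J, M, H, X, U

The last element of post-order is the root; it splits in-order into left and right subtrees.
Root K: left subtree has 0 nodes { }, right has 6 {M, H, X, J, U, T}.
  Root T: left subtree has 5 nodes {M, H, X, J, U}, right has 0 { }.
    Root J: left subtree has 3 nodes {M, H, X}, right has 1 {U}.
      Root M: left subtree has 0 nodes { }, right has 2 {H, X}.
        Root H: left subtree has 0 nodes { }, right has 1 {X}.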